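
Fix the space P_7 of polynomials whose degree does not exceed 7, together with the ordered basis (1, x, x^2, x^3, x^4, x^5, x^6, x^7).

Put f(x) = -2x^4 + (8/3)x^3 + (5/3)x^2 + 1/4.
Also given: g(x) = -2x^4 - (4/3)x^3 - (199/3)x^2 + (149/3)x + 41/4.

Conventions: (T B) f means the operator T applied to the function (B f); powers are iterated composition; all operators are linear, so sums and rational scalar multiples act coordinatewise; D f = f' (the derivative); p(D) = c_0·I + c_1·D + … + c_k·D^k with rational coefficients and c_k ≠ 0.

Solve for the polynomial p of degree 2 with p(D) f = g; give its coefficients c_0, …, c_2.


D^0 f = -2x^4 + (8/3)x^3 + (5/3)x^2 + 1/4
D^1 f = -8x^3 + 8x^2 + (10/3)x
D^2 f = -24x^2 + 16x + 10/3
matching coefficients of g against c_0 f + c_1 Df + … from the top degree down determines the c_i
solution: c_0 = 1, c_1 = 1/2, c_2 = 3

p(D) = I + (1/2)·D + 3·D^2, i.e. c_0 = 1, c_1 = 1/2, c_2 = 3


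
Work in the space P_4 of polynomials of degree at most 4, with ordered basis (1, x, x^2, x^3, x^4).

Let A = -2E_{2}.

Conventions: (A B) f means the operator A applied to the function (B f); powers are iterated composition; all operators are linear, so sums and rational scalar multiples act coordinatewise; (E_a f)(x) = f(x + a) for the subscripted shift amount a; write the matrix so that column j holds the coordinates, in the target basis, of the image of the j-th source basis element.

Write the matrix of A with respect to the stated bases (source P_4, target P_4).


image of 1: -2
image of x: -2x - 4
image of x^2: -2x^2 - 8x - 8
image of x^3: -2x^3 - 12x^2 - 24x - 16
image of x^4: -2x^4 - 16x^3 - 48x^2 - 64x - 32
each image's coordinates form column j of the matrix

the matrix is [[-2, -4, -8, -16, -32]; [0, -2, -8, -24, -64]; [0, 0, -2, -12, -48]; [0, 0, 0, -2, -16]; [0, 0, 0, 0, -2]] (rows listed top to bottom)


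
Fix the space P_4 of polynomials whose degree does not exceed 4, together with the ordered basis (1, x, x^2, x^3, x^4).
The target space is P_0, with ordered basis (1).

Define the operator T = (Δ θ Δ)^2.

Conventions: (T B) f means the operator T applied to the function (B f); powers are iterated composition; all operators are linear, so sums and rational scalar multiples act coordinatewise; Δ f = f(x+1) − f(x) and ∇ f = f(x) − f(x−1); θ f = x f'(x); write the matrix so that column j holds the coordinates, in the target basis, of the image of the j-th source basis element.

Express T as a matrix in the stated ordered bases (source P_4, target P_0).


image of 1: 0
image of x: 0
image of x^2: 0
image of x^3: 0
image of x^4: 72
each image's coordinates form column j of the matrix

the matrix is [[0, 0, 0, 0, 72]] (rows listed top to bottom)


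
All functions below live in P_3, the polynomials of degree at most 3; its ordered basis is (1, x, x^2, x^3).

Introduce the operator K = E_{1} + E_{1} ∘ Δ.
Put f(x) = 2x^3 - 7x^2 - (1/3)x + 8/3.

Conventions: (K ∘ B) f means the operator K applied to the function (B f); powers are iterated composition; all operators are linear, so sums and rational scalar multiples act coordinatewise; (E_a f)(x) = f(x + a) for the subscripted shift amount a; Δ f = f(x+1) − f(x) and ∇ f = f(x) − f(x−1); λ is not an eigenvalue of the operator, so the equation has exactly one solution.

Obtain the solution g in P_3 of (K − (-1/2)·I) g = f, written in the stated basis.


the result is g(x) = (4/3)x^3 - 10x^2 + (142/9)x + 8/27

write g with unknown coordinates in the stated basis and equate coefficients in (K − (-1/2)·I) g = f
solving from the highest basis element down gives g = (4/3)x^3 - 10x^2 + (142/9)x + 8/27
check: K g = (4/3)x^3 - 2x^2 - (74/9)x + 68/27
so K g − (-1/2)·g = 2x^3 - 7x^2 - (1/3)x + 8/3 = f ✓


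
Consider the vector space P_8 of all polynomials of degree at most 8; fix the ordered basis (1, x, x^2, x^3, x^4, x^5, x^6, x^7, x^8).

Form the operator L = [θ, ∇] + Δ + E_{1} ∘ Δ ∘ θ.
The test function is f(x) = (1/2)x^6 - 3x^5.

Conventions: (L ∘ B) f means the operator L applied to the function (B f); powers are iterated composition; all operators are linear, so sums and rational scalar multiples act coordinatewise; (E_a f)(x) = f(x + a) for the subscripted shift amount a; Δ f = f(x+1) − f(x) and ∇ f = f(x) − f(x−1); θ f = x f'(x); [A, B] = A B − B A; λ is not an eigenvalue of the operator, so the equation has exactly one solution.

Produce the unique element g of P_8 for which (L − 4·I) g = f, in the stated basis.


g(x) = -(1/8)x^6 - (3/8)x^5 - (195/16)x^4 - (725/8)x^3 - (17715/32)x^2 - (56247/32)x - 74871/32

write g with unknown coordinates in the stated basis and equate coefficients in (L − 4·I) g = f
solving from the highest basis element down gives g = -(1/8)x^6 - (3/8)x^5 - (195/16)x^4 - (725/8)x^3 - (17715/32)x^2 - (56247/32)x - 74871/32
check: L g = -(9/2)x^5 - (195/4)x^4 - (725/2)x^3 - (17715/8)x^2 - (56247/8)x - 74871/8
so L g − 4·g = (1/2)x^6 - 3x^5 = f ✓


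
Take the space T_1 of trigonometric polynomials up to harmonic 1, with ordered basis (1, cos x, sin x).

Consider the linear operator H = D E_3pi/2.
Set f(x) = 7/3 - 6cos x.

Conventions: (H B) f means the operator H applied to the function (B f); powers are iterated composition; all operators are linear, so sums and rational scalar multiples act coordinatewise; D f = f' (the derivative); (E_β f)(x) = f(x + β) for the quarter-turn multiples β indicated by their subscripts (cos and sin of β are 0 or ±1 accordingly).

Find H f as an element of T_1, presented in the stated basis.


E_3pi/2 f = 7/3 - 6sin x
D E_3pi/2 f = -6cos x

g(x) = -6cos x


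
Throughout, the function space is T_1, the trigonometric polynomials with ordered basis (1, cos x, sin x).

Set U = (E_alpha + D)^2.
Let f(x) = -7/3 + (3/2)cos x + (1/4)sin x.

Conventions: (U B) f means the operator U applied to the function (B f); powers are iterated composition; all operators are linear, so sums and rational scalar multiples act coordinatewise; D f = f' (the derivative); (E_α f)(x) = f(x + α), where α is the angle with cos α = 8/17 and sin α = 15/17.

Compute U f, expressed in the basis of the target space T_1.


g(x) = -7/3 - (1312/289)cos x - (1008/289)sin x

E_alpha f = -7/3 + (63/68)cos x - (41/34)sin x
D f = (1/4)cos x - (3/2)sin x
(E_alpha + D) f = -7/3 + (20/17)cos x - (46/17)sin x
E_alpha (E_alpha + D) f = -7/3 - (530/289)cos x - (668/289)sin x
D (E_alpha + D) f = -(46/17)cos x - (20/17)sin x
(E_alpha + D) (E_alpha + D) f = -7/3 - (1312/289)cos x - (1008/289)sin x


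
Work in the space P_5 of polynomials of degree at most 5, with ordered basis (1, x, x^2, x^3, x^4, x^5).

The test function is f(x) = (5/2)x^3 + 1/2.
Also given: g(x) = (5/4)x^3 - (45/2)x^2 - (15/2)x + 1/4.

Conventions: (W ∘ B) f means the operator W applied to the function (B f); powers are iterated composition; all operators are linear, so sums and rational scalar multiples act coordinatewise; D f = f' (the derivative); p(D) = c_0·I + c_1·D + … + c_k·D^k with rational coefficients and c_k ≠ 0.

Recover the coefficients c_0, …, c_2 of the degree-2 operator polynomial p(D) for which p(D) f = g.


p(D) = (1/2)·I − 3·D − (1/2)·D^2, i.e. c_0 = 1/2, c_1 = -3, c_2 = -1/2

D^0 f = (5/2)x^3 + 1/2
D^1 f = (15/2)x^2
D^2 f = 15x
matching coefficients of g against c_0 f + c_1 Df + … from the top degree down determines the c_i
solution: c_0 = 1/2, c_1 = -3, c_2 = -1/2


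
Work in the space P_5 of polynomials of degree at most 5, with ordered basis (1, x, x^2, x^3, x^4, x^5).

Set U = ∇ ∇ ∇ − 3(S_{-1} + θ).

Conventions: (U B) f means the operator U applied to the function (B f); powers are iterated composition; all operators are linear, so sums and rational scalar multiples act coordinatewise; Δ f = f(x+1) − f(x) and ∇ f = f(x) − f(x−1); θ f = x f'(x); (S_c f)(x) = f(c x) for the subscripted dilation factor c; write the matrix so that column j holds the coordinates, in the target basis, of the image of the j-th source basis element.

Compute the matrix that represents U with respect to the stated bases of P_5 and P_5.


image of 1: -3
image of x: 0
image of x^2: -9x^2
image of x^3: -6x^3 + 6
image of x^4: -15x^4 + 24x - 36
image of x^5: -12x^5 + 60x^2 - 180x + 150
each image's coordinates form column j of the matrix

the matrix is [[-3, 0, 0, 6, -36, 150]; [0, 0, 0, 0, 24, -180]; [0, 0, -9, 0, 0, 60]; [0, 0, 0, -6, 0, 0]; [0, 0, 0, 0, -15, 0]; [0, 0, 0, 0, 0, -12]] (rows listed top to bottom)


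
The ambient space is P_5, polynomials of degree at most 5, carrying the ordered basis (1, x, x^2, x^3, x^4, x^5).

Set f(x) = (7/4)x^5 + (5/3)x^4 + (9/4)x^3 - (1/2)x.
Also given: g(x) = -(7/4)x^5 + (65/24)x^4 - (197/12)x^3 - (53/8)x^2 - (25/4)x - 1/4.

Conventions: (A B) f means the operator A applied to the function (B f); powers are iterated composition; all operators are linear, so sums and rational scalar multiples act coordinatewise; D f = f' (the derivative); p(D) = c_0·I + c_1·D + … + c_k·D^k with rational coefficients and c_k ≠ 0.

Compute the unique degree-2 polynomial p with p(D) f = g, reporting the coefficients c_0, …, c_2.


c_0 = -1, c_1 = 1/2, c_2 = -1/2

D^0 f = (7/4)x^5 + (5/3)x^4 + (9/4)x^3 - (1/2)x
D^1 f = (35/4)x^4 + (20/3)x^3 + (27/4)x^2 - 1/2
D^2 f = 35x^3 + 20x^2 + (27/2)x
matching coefficients of g against c_0 f + c_1 Df + … from the top degree down determines the c_i
solution: c_0 = -1, c_1 = 1/2, c_2 = -1/2


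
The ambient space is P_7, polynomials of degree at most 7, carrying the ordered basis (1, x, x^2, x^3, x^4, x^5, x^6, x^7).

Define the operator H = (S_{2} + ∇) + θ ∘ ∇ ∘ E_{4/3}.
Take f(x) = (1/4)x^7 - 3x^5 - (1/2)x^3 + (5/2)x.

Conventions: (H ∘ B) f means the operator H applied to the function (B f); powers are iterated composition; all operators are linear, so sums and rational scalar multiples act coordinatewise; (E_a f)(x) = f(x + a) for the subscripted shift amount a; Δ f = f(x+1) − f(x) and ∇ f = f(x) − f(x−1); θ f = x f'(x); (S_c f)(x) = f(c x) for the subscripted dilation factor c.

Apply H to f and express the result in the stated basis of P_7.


the result is g(x) = 32x^7 + (49/4)x^6 - (115/2)x^5 + (185/12)x^4 - (451/9)x^3 - (13505/108)x^2 - (3263/162)x - 3/4

S_{2} f = 32x^7 - 96x^5 - 4x^3 + 5x
∇ f = (7/4)x^6 - (21/4)x^5 - (25/4)x^4 + (85/4)x^3 - (105/4)x^2 + (59/4)x - 3/4
(S_{2} + ∇) f = 32x^7 + (7/4)x^6 - (405/4)x^5 - (25/4)x^4 + (69/4)x^3 - (105/4)x^2 + (79/4)x - 3/4
E_{4/3} f = (1/4)x^7 + (7/3)x^6 + (19/3)x^5 + (20/27)x^4 - (4241/162)x^3 - (4130/81)x^2 - (55027/1458)x - 18854/2187
∇ E_{4/3} f = (7/4)x^6 + (35/4)x^5 + (65/12)x^4 - (2425/108)x^3 - (5335/108)x^2 - (12925/324)x - 27479/2916
θ ∇ E_{4/3} f = (21/2)x^6 + (175/4)x^5 + (65/3)x^4 - (2425/36)x^3 - (5335/54)x^2 - (12925/324)x
((S_{2} + ∇) + θ ∘ ∇ ∘ E_{4/3}) f = 32x^7 + (49/4)x^6 - (115/2)x^5 + (185/12)x^4 - (451/9)x^3 - (13505/108)x^2 - (3263/162)x - 3/4


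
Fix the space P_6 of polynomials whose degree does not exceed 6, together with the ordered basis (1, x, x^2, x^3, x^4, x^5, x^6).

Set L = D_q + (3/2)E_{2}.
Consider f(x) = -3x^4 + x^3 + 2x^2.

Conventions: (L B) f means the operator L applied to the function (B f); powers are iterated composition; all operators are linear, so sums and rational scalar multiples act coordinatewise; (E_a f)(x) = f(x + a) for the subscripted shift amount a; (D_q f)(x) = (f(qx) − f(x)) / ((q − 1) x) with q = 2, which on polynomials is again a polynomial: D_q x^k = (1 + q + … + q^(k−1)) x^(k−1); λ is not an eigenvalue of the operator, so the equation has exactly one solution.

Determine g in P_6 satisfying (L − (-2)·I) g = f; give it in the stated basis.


g(x) = -(6/7)x^4 + (338/49)x^3 - (7596/343)x^2 + (79776/2401)x - 298848/16807

write g with unknown coordinates in the stated basis and equate coefficients in (L − (-2)·I) g = f
solving from the highest basis element down gives g = -(6/7)x^4 + (338/49)x^3 - (7596/343)x^2 + (79776/2401)x - 298848/16807
check: L g = -(9/7)x^4 - (627/49)x^3 + (15878/343)x^2 - (159552/2401)x + 597696/16807
so L g − (-2)·g = -3x^4 + x^3 + 2x^2 = f ✓


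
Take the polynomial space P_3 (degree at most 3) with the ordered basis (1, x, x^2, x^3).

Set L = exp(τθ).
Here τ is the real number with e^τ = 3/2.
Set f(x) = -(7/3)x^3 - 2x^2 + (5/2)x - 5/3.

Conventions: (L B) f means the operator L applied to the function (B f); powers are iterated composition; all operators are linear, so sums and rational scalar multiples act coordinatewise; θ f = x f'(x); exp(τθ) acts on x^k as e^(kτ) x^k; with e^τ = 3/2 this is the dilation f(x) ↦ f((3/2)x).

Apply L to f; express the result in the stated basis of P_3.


the result is g(x) = -(63/8)x^3 - (9/2)x^2 + (15/4)x - 5/3

exp(τθ) x^k = e^(kτ) x^k; with e^τ = 3/2 this sends x^k to (3/2)^k x^k
x ↦ 3/2 x
x^2 ↦ 9/4 x^2
x^3 ↦ 27/8 x^3
applying this coordinatewise to f: exp(τθ) f = -(63/8)x^3 - (9/2)x^2 + (15/4)x - 5/3


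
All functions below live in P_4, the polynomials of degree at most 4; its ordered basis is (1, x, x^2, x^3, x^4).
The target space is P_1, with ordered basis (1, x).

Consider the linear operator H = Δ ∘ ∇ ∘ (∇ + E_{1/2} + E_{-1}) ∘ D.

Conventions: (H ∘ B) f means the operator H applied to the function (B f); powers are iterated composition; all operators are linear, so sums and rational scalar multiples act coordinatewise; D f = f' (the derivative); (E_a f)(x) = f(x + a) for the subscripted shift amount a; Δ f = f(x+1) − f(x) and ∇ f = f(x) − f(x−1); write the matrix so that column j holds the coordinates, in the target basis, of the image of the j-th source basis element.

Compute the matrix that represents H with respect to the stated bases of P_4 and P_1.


image of 1: 0
image of x: 0
image of x^2: 0
image of x^3: 12
image of x^4: 48x + 12
each image's coordinates form column j of the matrix

the matrix is [[0, 0, 0, 12, 12]; [0, 0, 0, 0, 48]] (rows listed top to bottom)


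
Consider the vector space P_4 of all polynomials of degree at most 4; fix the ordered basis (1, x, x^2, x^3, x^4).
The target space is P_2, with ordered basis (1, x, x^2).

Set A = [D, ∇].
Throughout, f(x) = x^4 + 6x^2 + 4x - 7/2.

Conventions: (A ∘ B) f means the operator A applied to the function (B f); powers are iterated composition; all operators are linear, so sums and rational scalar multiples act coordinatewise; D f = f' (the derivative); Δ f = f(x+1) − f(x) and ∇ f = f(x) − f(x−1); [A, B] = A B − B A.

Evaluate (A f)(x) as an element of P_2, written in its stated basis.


g(x) = 0

∇ f = 4x^3 - 6x^2 + 16x - 3
D ∇ f = 12x^2 - 12x + 16
D f = 4x^3 + 12x + 4
∇ D f = 12x^2 - 12x + 16
[D, ∇] f = 0


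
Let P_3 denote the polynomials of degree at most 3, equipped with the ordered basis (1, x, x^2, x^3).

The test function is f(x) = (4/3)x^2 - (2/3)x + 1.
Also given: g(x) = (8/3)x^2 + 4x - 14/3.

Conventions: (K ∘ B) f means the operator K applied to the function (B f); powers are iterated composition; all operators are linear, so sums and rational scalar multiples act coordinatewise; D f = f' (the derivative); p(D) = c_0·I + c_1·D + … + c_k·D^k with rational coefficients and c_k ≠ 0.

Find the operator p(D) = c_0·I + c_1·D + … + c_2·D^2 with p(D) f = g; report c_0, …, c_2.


D^0 f = (4/3)x^2 - (2/3)x + 1
D^1 f = (8/3)x - 2/3
D^2 f = 8/3
matching coefficients of g against c_0 f + c_1 Df + … from the top degree down determines the c_i
solution: c_0 = 2, c_1 = 2, c_2 = -2

p(D) = 2·I + 2·D − 2·D^2, i.e. c_0 = 2, c_1 = 2, c_2 = -2


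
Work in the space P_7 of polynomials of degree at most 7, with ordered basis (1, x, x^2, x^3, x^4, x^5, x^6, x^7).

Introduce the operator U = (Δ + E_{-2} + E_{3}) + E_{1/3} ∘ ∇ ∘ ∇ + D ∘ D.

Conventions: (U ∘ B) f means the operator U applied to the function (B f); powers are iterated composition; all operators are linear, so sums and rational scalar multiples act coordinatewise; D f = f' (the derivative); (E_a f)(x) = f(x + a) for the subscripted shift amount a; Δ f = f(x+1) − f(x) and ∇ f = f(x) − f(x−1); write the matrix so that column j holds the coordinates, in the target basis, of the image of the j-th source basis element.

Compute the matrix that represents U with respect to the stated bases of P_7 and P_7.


the matrix is [[2, 2, 18, 16, 316/3, 5384/27, 22012/27, 163976/81]; [0, 2, 4, 54, 64, 1580/3, 10768/9, 154084/27]; [0, 0, 2, 6, 108, 160, 1580, 37688/9]; [0, 0, 0, 2, 8, 180, 320, 11060/3]; [0, 0, 0, 0, 2, 10, 270, 560]; [0, 0, 0, 0, 0, 2, 12, 378]; [0, 0, 0, 0, 0, 0, 2, 14]; [0, 0, 0, 0, 0, 0, 0, 2]] (rows listed top to bottom)

image of 1: 2
image of x: 2x + 2
image of x^2: 2x^2 + 4x + 18
image of x^3: 2x^3 + 6x^2 + 54x + 16
image of x^4: 2x^4 + 8x^3 + 108x^2 + 64x + 316/3
image of x^5: 2x^5 + 10x^4 + 180x^3 + 160x^2 + (1580/3)x + 5384/27
image of x^6: 2x^6 + 12x^5 + 270x^4 + 320x^3 + 1580x^2 + (10768/9)x + 22012/27
image of x^7: 2x^7 + 14x^6 + 378x^5 + 560x^4 + (11060/3)x^3 + (37688/9)x^2 + (154084/27)x + 163976/81
each image's coordinates form column j of the matrix


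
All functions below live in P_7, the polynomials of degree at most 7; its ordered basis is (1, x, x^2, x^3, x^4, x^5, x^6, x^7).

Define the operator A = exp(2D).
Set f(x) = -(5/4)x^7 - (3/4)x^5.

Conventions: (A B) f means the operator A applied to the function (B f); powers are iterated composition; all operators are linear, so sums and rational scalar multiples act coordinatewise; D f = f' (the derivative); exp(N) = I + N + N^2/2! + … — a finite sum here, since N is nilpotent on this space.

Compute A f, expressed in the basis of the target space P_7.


order-1 term: -(35/2)x^6 - (15/2)x^4
order-2 term: -105x^5 - 30x^3
order-3 term: -350x^4 - 60x^2
order-4 term: -700x^3 - 60x
order-5 term: -840x^2 - 24
order-6 term: -560x
order-7 term: -160
the series for exp(2D) f terminates at order 7
exp(2D) f = -(5/4)x^7 - (35/2)x^6 - (423/4)x^5 - (715/2)x^4 - 730x^3 - 900x^2 - 620x - 184

the image equals g(x) = -(5/4)x^7 - (35/2)x^6 - (423/4)x^5 - (715/2)x^4 - 730x^3 - 900x^2 - 620x - 184


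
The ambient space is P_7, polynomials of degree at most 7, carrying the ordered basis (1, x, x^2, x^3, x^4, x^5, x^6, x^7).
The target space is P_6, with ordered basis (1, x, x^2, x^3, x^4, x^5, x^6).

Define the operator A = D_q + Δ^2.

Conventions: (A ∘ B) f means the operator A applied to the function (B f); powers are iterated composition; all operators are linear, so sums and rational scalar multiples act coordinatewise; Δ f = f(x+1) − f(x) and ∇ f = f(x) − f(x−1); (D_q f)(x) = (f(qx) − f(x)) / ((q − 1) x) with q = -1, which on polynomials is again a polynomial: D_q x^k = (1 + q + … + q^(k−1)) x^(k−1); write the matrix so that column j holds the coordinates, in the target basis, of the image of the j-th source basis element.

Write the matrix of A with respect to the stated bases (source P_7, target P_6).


image of 1: 0
image of x: 1
image of x^2: 2
image of x^3: x^2 + 6x + 6
image of x^4: 12x^2 + 24x + 14
image of x^5: x^4 + 20x^3 + 60x^2 + 70x + 30
image of x^6: 30x^4 + 120x^3 + 210x^2 + 180x + 62
image of x^7: x^6 + 42x^5 + 210x^4 + 490x^3 + 630x^2 + 434x + 126
each image's coordinates form column j of the matrix

the matrix is [[0, 1, 2, 6, 14, 30, 62, 126]; [0, 0, 0, 6, 24, 70, 180, 434]; [0, 0, 0, 1, 12, 60, 210, 630]; [0, 0, 0, 0, 0, 20, 120, 490]; [0, 0, 0, 0, 0, 1, 30, 210]; [0, 0, 0, 0, 0, 0, 0, 42]; [0, 0, 0, 0, 0, 0, 0, 1]] (rows listed top to bottom)


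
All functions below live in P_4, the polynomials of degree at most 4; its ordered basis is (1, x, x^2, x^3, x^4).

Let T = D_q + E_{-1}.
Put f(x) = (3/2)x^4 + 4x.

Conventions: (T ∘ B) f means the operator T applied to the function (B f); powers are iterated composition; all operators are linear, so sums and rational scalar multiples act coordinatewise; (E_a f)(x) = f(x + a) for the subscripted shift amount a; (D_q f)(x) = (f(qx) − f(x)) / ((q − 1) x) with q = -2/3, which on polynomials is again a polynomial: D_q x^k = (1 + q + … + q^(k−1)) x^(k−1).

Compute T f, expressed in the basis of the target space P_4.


D_q f = (13/18)x^3 + 4
E_{-1} f = (3/2)x^4 - 6x^3 + 9x^2 - 2x - 5/2
(D_q + E_{-1}) f = (3/2)x^4 - (95/18)x^3 + 9x^2 - 2x + 3/2

the result is g(x) = (3/2)x^4 - (95/18)x^3 + 9x^2 - 2x + 3/2


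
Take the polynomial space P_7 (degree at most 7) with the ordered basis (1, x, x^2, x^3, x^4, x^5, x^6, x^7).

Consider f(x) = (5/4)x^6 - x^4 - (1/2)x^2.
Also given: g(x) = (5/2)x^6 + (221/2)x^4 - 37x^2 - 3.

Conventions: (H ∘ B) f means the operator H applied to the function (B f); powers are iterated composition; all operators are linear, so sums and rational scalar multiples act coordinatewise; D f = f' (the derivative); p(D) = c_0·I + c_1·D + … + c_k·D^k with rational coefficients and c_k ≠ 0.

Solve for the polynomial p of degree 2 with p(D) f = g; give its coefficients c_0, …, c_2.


c_0 = 2, c_1 = 0, c_2 = 3

D^0 f = (5/4)x^6 - x^4 - (1/2)x^2
D^1 f = (15/2)x^5 - 4x^3 - x
D^2 f = (75/2)x^4 - 12x^2 - 1
matching coefficients of g against c_0 f + c_1 Df + … from the top degree down determines the c_i
solution: c_0 = 2, c_1 = 0, c_2 = 3


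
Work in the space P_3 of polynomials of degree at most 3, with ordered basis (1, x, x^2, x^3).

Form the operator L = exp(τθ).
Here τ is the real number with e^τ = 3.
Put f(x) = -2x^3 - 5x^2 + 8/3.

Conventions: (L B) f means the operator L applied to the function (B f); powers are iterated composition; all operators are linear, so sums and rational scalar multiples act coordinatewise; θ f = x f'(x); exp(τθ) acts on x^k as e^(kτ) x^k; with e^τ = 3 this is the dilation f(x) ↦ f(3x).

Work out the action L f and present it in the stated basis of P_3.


exp(τθ) x^k = e^(kτ) x^k; with e^τ = 3 this sends x^k to 3^k x^k
x^2 ↦ 9 x^2
x^3 ↦ 27 x^3
applying this coordinatewise to f: exp(τθ) f = -54x^3 - 45x^2 + 8/3

the result is g(x) = -54x^3 - 45x^2 + 8/3


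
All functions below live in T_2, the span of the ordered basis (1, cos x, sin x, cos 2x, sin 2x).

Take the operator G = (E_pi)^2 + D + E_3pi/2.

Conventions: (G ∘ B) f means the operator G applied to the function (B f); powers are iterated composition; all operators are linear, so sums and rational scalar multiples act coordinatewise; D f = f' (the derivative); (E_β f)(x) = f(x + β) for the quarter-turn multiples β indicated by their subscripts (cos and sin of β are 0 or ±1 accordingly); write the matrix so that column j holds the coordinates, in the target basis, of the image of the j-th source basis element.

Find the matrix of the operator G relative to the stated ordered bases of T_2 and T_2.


the matrix is [[2, 0, 0, 0, 0]; [0, 1, 0, 0, 0]; [0, 0, 1, 0, 0]; [0, 0, 0, 0, 2]; [0, 0, 0, -2, 0]] (rows listed top to bottom)

image of 1: 2
image of cos x: cos x
image of sin x: sin x
image of cos 2x: -2sin 2x
image of sin 2x: 2cos 2x
each image's coordinates form column j of the matrix


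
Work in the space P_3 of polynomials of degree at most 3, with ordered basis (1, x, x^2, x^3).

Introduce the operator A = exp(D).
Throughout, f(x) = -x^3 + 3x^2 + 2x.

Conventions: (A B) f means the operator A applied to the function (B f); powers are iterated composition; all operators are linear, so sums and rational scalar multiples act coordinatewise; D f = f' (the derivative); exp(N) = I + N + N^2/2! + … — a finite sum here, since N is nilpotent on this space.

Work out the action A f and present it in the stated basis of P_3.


g(x) = -x^3 + 5x + 4

order-1 term: -3x^2 + 6x + 2
order-2 term: -3x + 3
order-3 term: -1
the series for exp(D) f terminates at order 3
exp(D) f = -x^3 + 5x + 4


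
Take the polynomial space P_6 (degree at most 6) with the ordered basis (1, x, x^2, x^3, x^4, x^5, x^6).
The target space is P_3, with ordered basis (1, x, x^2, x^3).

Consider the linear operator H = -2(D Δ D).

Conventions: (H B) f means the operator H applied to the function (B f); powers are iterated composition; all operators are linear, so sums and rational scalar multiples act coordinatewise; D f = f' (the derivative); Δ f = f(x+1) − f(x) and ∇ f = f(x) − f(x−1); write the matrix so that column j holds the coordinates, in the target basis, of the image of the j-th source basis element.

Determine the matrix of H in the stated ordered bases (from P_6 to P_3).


the matrix is [[0, 0, 0, -12, -24, -40, -60]; [0, 0, 0, 0, -48, -120, -240]; [0, 0, 0, 0, 0, -120, -360]; [0, 0, 0, 0, 0, 0, -240]] (rows listed top to bottom)

image of 1: 0
image of x: 0
image of x^2: 0
image of x^3: -12
image of x^4: -48x - 24
image of x^5: -120x^2 - 120x - 40
image of x^6: -240x^3 - 360x^2 - 240x - 60
each image's coordinates form column j of the matrix


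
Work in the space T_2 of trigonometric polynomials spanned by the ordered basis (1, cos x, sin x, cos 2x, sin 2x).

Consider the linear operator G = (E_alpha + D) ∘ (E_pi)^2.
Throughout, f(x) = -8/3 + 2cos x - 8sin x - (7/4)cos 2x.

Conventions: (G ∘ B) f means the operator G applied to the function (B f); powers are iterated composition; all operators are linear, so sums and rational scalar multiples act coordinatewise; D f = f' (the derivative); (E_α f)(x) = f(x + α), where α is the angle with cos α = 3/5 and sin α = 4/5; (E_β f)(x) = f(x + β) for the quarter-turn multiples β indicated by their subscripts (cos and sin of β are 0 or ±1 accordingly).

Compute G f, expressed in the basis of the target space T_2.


E_pi f = -8/3 - 2cos x + 8sin x - (7/4)cos 2x
E_pi E_pi f = -8/3 + 2cos x - 8sin x - (7/4)cos 2x
E_alpha (E_pi)^2 f = -8/3 - (26/5)cos x - (32/5)sin x + (49/100)cos 2x + (42/25)sin 2x
D (E_pi)^2 f = -8cos x - 2sin x + (7/2)sin 2x
(E_alpha + D) (E_pi)^2 f = -8/3 - (66/5)cos x - (42/5)sin x + (49/100)cos 2x + (259/50)sin 2x

the result is g(x) = -8/3 - (66/5)cos x - (42/5)sin x + (49/100)cos 2x + (259/50)sin 2x


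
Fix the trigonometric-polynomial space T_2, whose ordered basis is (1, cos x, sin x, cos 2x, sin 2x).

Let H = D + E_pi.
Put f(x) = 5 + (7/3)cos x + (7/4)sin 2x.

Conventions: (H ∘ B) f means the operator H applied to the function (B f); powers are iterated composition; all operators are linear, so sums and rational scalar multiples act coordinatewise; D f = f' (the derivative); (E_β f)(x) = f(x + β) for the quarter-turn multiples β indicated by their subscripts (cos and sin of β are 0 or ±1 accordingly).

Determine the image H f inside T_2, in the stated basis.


the image equals g(x) = 5 - (7/3)cos x - (7/3)sin x + (7/2)cos 2x + (7/4)sin 2x

D f = -(7/3)sin x + (7/2)cos 2x
E_pi f = 5 - (7/3)cos x + (7/4)sin 2x
(D + E_pi) f = 5 - (7/3)cos x - (7/3)sin x + (7/2)cos 2x + (7/4)sin 2x


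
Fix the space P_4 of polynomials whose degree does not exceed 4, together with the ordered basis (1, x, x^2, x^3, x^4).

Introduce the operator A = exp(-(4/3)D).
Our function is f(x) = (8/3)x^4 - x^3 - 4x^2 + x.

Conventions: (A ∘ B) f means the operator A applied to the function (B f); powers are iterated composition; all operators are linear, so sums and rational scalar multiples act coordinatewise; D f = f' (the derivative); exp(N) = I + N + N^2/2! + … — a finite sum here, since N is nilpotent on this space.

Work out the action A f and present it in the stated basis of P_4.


the image equals g(x) = (8/3)x^4 - (137/9)x^3 + (256/9)x^2 - (1535/81)x + 572/243

order-1 term: -(128/9)x^3 + 4x^2 + (32/3)x - 4/3
order-2 term: (256/9)x^2 - (16/3)x - 64/9
order-3 term: -(2048/81)x + 64/27
order-4 term: 2048/243
the series for exp(-(4/3)D) f terminates at order 4
exp(-(4/3)D) f = (8/3)x^4 - (137/9)x^3 + (256/9)x^2 - (1535/81)x + 572/243


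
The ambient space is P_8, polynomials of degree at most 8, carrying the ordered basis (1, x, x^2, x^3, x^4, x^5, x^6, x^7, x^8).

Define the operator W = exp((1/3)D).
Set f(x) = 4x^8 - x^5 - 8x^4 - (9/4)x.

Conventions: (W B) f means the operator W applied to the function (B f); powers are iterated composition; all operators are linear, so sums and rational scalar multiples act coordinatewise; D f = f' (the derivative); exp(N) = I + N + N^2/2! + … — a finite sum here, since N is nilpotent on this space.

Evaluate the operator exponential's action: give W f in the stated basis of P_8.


order-1 term: (32/3)x^7 - (5/3)x^4 - (32/3)x^3 - 3/4
order-2 term: (112/9)x^6 - (10/9)x^3 - (16/3)x^2
order-3 term: (224/27)x^5 - (10/27)x^2 - (32/27)x
order-4 term: (280/81)x^4 - (5/81)x - 8/81
order-5 term: (224/243)x^3 - 1/243
order-6 term: (112/729)x^2
order-7 term: (32/2187)x
order-8 term: 4/6561
the series for exp((1/3)D) f terminates at order 8
exp((1/3)D) f = 4x^8 + (32/3)x^7 + (112/9)x^6 + (197/27)x^5 - (503/81)x^4 - (2638/243)x^3 - (4046/729)x^2 - (30463/8748)x - 22367/26244

the image equals g(x) = 4x^8 + (32/3)x^7 + (112/9)x^6 + (197/27)x^5 - (503/81)x^4 - (2638/243)x^3 - (4046/729)x^2 - (30463/8748)x - 22367/26244


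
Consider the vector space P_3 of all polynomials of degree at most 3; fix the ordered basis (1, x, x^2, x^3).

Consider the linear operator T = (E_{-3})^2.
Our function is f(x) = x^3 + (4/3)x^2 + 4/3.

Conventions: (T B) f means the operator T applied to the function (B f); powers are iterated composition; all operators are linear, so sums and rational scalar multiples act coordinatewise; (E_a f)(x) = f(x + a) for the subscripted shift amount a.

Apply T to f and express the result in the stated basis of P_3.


E_{-3} f = x^3 - (23/3)x^2 + 19x - 41/3
E_{-3} E_{-3} f = x^3 - (50/3)x^2 + 92x - 500/3

the result is g(x) = x^3 - (50/3)x^2 + 92x - 500/3


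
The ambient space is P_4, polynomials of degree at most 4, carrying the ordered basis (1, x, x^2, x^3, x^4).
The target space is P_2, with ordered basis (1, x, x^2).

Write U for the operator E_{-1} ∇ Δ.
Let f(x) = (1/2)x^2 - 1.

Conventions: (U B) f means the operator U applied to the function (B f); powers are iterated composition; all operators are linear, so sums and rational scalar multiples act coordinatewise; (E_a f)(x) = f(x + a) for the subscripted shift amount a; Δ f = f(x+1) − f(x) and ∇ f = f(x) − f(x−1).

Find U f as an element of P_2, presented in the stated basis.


g(x) = 1

Δ f = x + 1/2
∇ Δ f = 1
E_{-1} ∇ Δ f = 1


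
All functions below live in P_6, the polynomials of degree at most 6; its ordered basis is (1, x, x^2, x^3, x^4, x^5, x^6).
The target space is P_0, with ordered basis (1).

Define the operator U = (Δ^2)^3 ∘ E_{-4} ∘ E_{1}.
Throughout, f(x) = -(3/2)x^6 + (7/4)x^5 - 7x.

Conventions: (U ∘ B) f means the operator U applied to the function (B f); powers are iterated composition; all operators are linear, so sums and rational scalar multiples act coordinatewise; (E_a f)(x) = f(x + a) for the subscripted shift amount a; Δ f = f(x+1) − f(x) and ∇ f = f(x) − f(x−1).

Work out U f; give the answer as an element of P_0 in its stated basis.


g(x) = -1080

E_{1} f = -(3/2)x^6 - (29/4)x^5 - (55/4)x^4 - (25/2)x^3 - 5x^2 - (29/4)x - 27/4
E_{-4} E_{1} f = -(3/2)x^6 + (115/4)x^5 - (915/4)x^4 + (1935/2)x^3 - 2295x^2 + (11555/4)x - 5991/4
Δ (E_{-4} ∘ E_{1}) f = -9x^5 + (485/4)x^4 - (1315/2)x^3 + 1795x^2 - (9871/4)x + 5439/4
Δ Δ (E_{-4} ∘ E_{1}) f = -45x^4 + 395x^3 - 1335x^2 + (4115/2)x - 1218
Δ Δ^2 (E_{-4} ∘ E_{1}) f = -180x^3 + 915x^2 - 1665x + 2145/2
Δ Δ Δ^2 (E_{-4} ∘ E_{1}) f = -540x^2 + 1290x - 930
Δ Δ^2 Δ^2 (E_{-4} ∘ E_{1}) f = -1080x + 750
Δ Δ Δ^2 Δ^2 (E_{-4} ∘ E_{1}) f = -1080


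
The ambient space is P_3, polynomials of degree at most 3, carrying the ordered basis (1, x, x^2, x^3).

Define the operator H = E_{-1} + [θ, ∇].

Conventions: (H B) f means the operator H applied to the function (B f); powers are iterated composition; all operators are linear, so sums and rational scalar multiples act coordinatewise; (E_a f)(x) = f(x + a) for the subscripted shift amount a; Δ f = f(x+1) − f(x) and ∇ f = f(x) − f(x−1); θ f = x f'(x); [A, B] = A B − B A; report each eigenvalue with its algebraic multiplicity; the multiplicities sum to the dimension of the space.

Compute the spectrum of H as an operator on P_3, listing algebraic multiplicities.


image of 1: 1
image of x: x - 2
image of x^2: x^2 - 4x + 3
image of x^3: x^3 - 6x^2 + 9x - 4
the matrix is upper triangular; its diagonal is (1, 1, 1, 1)
for a triangular matrix the eigenvalues are the diagonal entries, with algebraic multiplicity their repetition count

λ = 1 (multiplicity 4)


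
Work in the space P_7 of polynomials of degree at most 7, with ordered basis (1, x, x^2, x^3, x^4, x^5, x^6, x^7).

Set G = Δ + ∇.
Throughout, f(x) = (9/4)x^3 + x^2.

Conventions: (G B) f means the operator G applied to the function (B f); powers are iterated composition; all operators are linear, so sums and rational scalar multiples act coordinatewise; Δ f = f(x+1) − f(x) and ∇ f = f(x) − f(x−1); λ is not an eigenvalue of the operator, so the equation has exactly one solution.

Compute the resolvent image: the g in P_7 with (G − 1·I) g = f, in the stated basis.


the image equals g(x) = -(9/4)x^3 - (29/2)x^2 - 58x - 241/2

write g with unknown coordinates in the stated basis and equate coefficients in (G − 1·I) g = f
solving from the highest basis element down gives g = -(9/4)x^3 - (29/2)x^2 - 58x - 241/2
check: G g = -(27/2)x^2 - 58x - 241/2
so G g − 1·g = (9/4)x^3 + x^2 = f ✓


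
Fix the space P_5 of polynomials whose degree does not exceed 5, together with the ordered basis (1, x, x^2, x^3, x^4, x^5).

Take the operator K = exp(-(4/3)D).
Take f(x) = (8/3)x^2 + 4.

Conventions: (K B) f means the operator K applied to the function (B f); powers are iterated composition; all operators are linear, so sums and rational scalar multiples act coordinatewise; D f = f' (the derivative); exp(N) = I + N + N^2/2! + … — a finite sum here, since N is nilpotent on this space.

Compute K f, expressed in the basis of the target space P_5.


order-1 term: -(64/9)x
order-2 term: 128/27
the series for exp(-(4/3)D) f terminates at order 2
exp(-(4/3)D) f = (8/3)x^2 - (64/9)x + 236/27

g(x) = (8/3)x^2 - (64/9)x + 236/27


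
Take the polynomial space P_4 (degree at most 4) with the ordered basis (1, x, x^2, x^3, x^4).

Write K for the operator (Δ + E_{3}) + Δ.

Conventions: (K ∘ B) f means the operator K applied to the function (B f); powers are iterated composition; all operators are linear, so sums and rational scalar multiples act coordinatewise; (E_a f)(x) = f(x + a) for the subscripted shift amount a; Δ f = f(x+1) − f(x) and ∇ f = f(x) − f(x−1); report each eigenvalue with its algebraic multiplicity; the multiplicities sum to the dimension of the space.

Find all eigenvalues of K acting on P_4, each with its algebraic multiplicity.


image of 1: 1
image of x: x + 5
image of x^2: x^2 + 10x + 11
image of x^3: x^3 + 15x^2 + 33x + 29
image of x^4: x^4 + 20x^3 + 66x^2 + 116x + 83
the matrix is upper triangular; its diagonal is (1, 1, 1, 1, 1)
for a triangular matrix the eigenvalues are the diagonal entries, with algebraic multiplicity their repetition count

λ = 1 (multiplicity 5)


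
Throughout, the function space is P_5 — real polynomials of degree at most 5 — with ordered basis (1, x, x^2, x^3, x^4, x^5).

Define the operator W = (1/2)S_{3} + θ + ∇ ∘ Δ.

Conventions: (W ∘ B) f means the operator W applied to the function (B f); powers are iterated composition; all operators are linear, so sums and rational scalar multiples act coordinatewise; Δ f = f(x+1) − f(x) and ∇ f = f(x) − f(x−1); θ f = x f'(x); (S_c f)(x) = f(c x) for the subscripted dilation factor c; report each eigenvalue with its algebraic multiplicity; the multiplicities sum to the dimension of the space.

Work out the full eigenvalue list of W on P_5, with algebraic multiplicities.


image of 1: 1/2
image of x: (5/2)x
image of x^2: (13/2)x^2 + 2
image of x^3: (33/2)x^3 + 6x
image of x^4: (89/2)x^4 + 12x^2 + 2
image of x^5: (253/2)x^5 + 20x^3 + 10x
the matrix is upper triangular; its diagonal is (1/2, 5/2, 13/2, 33/2, 89/2, 253/2)
for a triangular matrix the eigenvalues are the diagonal entries, with algebraic multiplicity their repetition count

λ = 1/2 (multiplicity 1), λ = 5/2 (multiplicity 1), λ = 13/2 (multiplicity 1), λ = 33/2 (multiplicity 1), λ = 89/2 (multiplicity 1), λ = 253/2 (multiplicity 1)


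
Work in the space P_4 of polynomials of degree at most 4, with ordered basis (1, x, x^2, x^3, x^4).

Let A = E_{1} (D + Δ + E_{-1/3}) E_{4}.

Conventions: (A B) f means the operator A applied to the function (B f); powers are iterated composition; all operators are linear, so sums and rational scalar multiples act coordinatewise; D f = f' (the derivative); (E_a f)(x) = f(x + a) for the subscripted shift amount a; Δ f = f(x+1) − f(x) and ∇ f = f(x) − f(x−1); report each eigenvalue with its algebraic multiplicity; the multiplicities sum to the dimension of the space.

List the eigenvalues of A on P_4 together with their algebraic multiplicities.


image of 1: 1
image of x: x + 20/3
image of x^2: x^2 + (40/3)x + 385/9
image of x^3: x^3 + 20x^2 + (385/3)x + 7226/27
image of x^4: x^4 + (80/3)x^3 + (770/3)x^2 + (28904/27)x + 133267/81
the matrix is upper triangular; its diagonal is (1, 1, 1, 1, 1)
for a triangular matrix the eigenvalues are the diagonal entries, with algebraic multiplicity their repetition count

λ = 1 (multiplicity 5)


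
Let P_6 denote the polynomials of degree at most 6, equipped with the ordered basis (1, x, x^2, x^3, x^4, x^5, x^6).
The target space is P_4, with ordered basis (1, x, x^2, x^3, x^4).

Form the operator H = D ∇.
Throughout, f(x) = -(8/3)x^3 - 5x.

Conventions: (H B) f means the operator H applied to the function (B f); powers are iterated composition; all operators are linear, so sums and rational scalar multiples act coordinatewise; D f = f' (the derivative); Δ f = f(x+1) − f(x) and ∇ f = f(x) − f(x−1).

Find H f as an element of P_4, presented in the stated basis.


the image equals g(x) = -16x + 8

∇ f = -8x^2 + 8x - 23/3
D ∇ f = -16x + 8


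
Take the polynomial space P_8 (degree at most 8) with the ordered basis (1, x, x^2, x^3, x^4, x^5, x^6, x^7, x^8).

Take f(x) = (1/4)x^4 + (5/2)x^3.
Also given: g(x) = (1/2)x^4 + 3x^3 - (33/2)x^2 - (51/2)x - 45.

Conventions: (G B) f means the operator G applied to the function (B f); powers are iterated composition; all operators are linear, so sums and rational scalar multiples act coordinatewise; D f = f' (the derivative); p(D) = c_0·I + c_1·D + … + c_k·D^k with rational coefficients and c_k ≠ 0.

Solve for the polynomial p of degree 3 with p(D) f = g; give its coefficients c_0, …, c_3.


p(D) = 2·I − 2·D − (1/2)·D^2 − 3·D^3, i.e. c_0 = 2, c_1 = -2, c_2 = -1/2, c_3 = -3

D^0 f = (1/4)x^4 + (5/2)x^3
D^1 f = x^3 + (15/2)x^2
D^2 f = 3x^2 + 15x
D^3 f = 6x + 15
matching coefficients of g against c_0 f + c_1 Df + … from the top degree down determines the c_i
solution: c_0 = 2, c_1 = -2, c_2 = -1/2, c_3 = -3


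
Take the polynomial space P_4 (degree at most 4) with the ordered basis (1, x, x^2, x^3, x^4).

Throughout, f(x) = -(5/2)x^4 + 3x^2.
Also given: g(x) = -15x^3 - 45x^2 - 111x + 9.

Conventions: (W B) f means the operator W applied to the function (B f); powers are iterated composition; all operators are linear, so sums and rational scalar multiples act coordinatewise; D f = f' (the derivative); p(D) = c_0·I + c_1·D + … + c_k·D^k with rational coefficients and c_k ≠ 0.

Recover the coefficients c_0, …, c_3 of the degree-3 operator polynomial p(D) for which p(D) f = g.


p(D) = (3/2)·D + (3/2)·D^2 + 2·D^3, i.e. c_0 = 0, c_1 = 3/2, c_2 = 3/2, c_3 = 2

D^0 f = -(5/2)x^4 + 3x^2
D^1 f = -10x^3 + 6x
D^2 f = -30x^2 + 6
D^3 f = -60x
matching coefficients of g against c_0 f + c_1 Df + … from the top degree down determines the c_i
solution: c_0 = 0, c_1 = 3/2, c_2 = 3/2, c_3 = 2


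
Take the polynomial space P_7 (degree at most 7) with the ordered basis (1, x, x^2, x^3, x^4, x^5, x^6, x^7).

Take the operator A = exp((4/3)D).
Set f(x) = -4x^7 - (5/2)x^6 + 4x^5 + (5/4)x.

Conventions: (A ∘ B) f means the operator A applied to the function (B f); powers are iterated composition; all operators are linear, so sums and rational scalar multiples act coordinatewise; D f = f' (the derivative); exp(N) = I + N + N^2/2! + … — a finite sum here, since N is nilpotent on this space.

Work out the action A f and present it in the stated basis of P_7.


order-1 term: -(112/3)x^6 - 20x^5 + (80/3)x^4 + 5/3
order-2 term: -(448/3)x^5 - (200/3)x^4 + (640/9)x^3
order-3 term: -(8960/27)x^4 - (3200/27)x^3 + (2560/27)x^2
order-4 term: -(35840/81)x^3 - (3200/27)x^2 + (5120/81)x
order-5 term: -(28672/81)x^2 - (5120/81)x + 4096/243
order-6 term: -(114688/729)x - 10240/729
order-7 term: -65536/2187
the series for exp((4/3)D) f terminates at order 7
exp((4/3)D) f = -4x^7 - (239/6)x^6 - (496/3)x^5 - (10040/27)x^4 - (39680/81)x^3 - (30592/81)x^2 - (455107/2916)x - 55747/2187

the result is g(x) = -4x^7 - (239/6)x^6 - (496/3)x^5 - (10040/27)x^4 - (39680/81)x^3 - (30592/81)x^2 - (455107/2916)x - 55747/2187
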